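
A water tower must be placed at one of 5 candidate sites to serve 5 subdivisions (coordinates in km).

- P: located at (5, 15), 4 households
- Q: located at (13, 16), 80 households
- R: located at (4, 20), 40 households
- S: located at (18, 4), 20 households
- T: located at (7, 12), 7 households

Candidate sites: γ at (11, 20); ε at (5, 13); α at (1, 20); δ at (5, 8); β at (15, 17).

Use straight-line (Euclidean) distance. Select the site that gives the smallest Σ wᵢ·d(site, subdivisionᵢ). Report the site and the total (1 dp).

β, total 1008.6 km

Total weighted distance at each candidate:
  γ (11, 20): total = 1080.9
  ε (5, 13): total = 1306.2
  α (1, 20): total = 1694.4
  δ (5, 8): total = 1718.1
  β (15, 17): total = 1008.6
Minimum is at β with total 1008.6 km.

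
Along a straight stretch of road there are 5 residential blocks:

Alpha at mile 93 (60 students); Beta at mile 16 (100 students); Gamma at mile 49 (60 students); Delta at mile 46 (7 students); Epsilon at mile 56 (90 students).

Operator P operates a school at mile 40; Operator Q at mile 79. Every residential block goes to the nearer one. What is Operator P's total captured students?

The indifferent point is the midpoint (40+79)/2 = 59.5; residential blocks left of it (closer to Operator P at 40) go to Operator P, those right go to Operator Q.
  Beta at 16 (w=100) → Operator P
  Delta at 46 (w=7) → Operator P
  Gamma at 49 (w=60) → Operator P
  Epsilon at 56 (w=90) → Operator P
  Alpha at 93 (w=60) → Operator Q
Operator P captures 257; Operator Q captures 60.

257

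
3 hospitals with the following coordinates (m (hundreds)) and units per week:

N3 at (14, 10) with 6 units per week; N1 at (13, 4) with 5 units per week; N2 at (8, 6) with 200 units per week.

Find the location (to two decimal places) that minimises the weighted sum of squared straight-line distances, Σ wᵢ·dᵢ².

(8.29, 6.07)

The minimiser of Σwᵢ‖p−pᵢ‖² is the weighted centroid p* = (Σwᵢpᵢ)/(Σwᵢ).
Σwᵢ = 211.
Σwᵢxᵢ = 6·14 + 5·13 + 200·8 = 1749.
Σwᵢyᵢ = 6·10 + 5·4 + 200·6 = 1280.
x* = 1749/211 = 8.29, y* = 1280/211 = 6.07.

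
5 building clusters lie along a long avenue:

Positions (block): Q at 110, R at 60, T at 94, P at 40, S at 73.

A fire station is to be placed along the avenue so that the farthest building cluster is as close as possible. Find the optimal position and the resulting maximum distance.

location 75, max distance 35

The 1-center on a line is the midpoint of the two extreme points: leftmost at 40, rightmost at 110.
Optimal location = (40 + 110)/2 = 75; maximum distance = (110 − 40)/2 = 35.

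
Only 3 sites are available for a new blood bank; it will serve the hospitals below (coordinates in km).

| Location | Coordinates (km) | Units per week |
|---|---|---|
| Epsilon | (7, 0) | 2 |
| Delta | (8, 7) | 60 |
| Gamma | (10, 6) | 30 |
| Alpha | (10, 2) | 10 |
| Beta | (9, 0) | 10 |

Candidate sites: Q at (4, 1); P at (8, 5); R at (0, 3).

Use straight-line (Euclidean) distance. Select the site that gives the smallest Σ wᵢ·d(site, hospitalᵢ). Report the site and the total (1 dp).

P, total 284.3 km

Total weighted distance at each candidate:
  Q (4, 1): total = 785.1
  P (8, 5): total = 284.3
  R (0, 3): total = 1060.5
Minimum is at P with total 284.3 km.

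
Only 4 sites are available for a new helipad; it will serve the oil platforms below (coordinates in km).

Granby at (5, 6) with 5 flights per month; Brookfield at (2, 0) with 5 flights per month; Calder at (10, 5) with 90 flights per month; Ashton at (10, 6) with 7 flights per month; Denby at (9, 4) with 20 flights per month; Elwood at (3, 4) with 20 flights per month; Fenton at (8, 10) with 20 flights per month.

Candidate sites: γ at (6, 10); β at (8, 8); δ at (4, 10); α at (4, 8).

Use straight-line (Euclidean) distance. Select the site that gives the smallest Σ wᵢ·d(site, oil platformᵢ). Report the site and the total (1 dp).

β, total 662.9 km

Total weighted distance at each candidate:
  γ (6, 10): total = 998.7
  β (8, 8): total = 662.9
  δ (4, 10): total = 1182.9
  α (4, 8): total = 1000.4
Minimum is at β with total 662.9 km.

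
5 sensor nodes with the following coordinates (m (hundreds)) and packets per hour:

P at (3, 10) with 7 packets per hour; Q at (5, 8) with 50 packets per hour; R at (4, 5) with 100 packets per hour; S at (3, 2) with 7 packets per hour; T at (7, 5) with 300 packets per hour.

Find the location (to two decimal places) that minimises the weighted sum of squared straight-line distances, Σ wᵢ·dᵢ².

(6.02, 5.35)

The minimiser of Σwᵢ‖p−pᵢ‖² is the weighted centroid p* = (Σwᵢpᵢ)/(Σwᵢ).
Σwᵢ = 464.
Σwᵢxᵢ = 7·3 + 50·5 + 100·4 + 7·3 + 300·7 = 2792.
Σwᵢyᵢ = 7·10 + 50·8 + 100·5 + 7·2 + 300·5 = 2484.
x* = 2792/464 = 6.02, y* = 2484/464 = 5.35.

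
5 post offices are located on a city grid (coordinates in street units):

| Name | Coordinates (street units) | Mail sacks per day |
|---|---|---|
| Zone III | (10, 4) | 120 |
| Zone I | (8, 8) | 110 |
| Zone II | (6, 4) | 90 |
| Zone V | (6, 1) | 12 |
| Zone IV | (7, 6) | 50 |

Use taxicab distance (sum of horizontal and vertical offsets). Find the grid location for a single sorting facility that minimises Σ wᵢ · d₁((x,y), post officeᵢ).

(8, 4)

Manhattan distance separates: Σwᵢ(|x−xᵢ|+|y−yᵢ|) = Σwᵢ|x−xᵢ| + Σwᵢ|y−yᵢ|, so x and y are optimised independently as 1-D weighted medians.
Total weight W = 382; half = 191.
x-coordinate, sorted with cumulative weight:
  x=6 (Zone II, w=90) cum 90
  x=6 (Zone V, w=12) cum 102
  x=7 (Zone IV, w=50) cum 152
  x=8 (Zone I, w=110) cum 262  ← median
  x=10 (Zone III, w=120) cum 382
⇒ x* = 8
y-coordinate, sorted with cumulative weight:
  y=1 (Zone V, w=12) cum 12
  y=4 (Zone III, w=120) cum 132
  y=4 (Zone II, w=90) cum 222  ← median
  y=6 (Zone IV, w=50) cum 272
  y=8 (Zone I, w=110) cum 382
⇒ y* = 4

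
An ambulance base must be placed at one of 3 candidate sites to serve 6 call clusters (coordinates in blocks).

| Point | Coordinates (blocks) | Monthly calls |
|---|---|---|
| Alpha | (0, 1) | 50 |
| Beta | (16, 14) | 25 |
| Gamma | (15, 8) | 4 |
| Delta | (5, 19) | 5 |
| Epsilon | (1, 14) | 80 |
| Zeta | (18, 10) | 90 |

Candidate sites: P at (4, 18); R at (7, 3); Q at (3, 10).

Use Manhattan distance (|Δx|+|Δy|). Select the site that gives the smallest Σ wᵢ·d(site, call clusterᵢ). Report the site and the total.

Total weighted distance at each candidate:
  P (4, 18): total = 4084
  R (7, 3): total = 4072
  Q (3, 10): total = 2966
Minimum is at Q with total 2966 blocks.

Q, total 2966 blocks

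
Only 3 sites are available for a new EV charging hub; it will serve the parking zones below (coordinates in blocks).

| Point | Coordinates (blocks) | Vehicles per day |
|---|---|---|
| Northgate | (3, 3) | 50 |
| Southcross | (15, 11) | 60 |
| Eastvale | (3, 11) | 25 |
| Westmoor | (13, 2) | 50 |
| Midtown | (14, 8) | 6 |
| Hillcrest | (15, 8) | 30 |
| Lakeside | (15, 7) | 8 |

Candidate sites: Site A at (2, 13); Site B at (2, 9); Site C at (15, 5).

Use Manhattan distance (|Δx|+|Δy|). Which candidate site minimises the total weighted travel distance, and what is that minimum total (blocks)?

Total weighted distance at each candidate:
  Site A (2, 13): total = 3419
  Site B (2, 9): total = 2843
  Site C (15, 5): total = 1890
Minimum is at Site C with total 1890 blocks.

Site C, total 1890 blocks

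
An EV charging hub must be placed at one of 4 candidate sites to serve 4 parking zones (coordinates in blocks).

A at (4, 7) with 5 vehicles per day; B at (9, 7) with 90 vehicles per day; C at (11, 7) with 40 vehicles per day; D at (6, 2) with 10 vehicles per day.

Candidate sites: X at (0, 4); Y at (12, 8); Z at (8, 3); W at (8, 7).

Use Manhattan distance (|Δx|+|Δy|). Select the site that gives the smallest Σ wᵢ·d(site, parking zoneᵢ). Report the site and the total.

Total weighted distance at each candidate:
  X (0, 4): total = 1755
  Y (12, 8): total = 605
  Z (8, 3): total = 800
  W (8, 7): total = 300
Minimum is at W with total 300 blocks.

W, total 300 blocks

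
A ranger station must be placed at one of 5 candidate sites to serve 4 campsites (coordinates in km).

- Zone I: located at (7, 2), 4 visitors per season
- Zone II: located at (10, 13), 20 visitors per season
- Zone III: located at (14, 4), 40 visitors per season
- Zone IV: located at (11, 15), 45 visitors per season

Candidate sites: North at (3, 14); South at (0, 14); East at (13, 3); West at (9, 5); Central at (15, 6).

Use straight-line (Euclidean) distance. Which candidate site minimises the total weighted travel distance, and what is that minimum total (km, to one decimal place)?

Central, total 740.5 km

Total weighted distance at each candidate:
  North (3, 14): total = 1149.5
  South (0, 14): total = 1441.8
  East (13, 3): total = 837.2
  West (9, 5): total = 838.5
  Central (15, 6): total = 740.5
Minimum is at Central with total 740.5 km.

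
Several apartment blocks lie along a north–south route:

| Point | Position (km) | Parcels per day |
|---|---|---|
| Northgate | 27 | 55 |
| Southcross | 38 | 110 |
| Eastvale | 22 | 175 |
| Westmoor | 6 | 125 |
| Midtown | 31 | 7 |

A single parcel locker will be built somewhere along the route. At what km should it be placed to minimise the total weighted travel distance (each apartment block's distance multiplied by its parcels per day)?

x = 22

For a sum of weighted absolute distances on a line, the optimum is the weighted median (not the mean). Total weight W = 472; half-weight = 236.
Sort by position and accumulate weight:
  km 6 (Westmoor, w=125) → cum 125
  km 22 (Eastvale, w=175) → cum 300  ≥ 236 → median here
  km 27 (Northgate, w=55) → cum 355
  km 31 (Midtown, w=7) → cum 362
  km 38 (Southcross, w=110) → cum 472
Optimal location: km 22.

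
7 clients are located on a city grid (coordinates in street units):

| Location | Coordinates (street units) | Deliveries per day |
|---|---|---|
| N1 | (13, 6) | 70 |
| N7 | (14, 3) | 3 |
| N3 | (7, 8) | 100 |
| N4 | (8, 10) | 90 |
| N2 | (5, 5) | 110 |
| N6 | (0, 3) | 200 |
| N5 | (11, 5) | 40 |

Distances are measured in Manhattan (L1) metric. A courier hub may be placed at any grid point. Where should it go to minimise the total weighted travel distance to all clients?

Manhattan distance separates: Σwᵢ(|x−xᵢ|+|y−yᵢ|) = Σwᵢ|x−xᵢ| + Σwᵢ|y−yᵢ|, so x and y are optimised independently as 1-D weighted medians.
Total weight W = 613; half = 306.5.
x-coordinate, sorted with cumulative weight:
  x=0 (N6, w=200) cum 200
  x=5 (N2, w=110) cum 310  ← median
  x=7 (N3, w=100) cum 410
  x=8 (N4, w=90) cum 500
  x=11 (N5, w=40) cum 540
  x=13 (N1, w=70) cum 610
  x=14 (N7, w=3) cum 613
⇒ x* = 5
y-coordinate, sorted with cumulative weight:
  y=3 (N7, w=3) cum 3
  y=3 (N6, w=200) cum 203
  y=5 (N2, w=110) cum 313  ← median
  y=5 (N5, w=40) cum 353
  y=6 (N1, w=70) cum 423
  y=8 (N3, w=100) cum 523
  y=10 (N4, w=90) cum 613
⇒ y* = 5

(5, 5)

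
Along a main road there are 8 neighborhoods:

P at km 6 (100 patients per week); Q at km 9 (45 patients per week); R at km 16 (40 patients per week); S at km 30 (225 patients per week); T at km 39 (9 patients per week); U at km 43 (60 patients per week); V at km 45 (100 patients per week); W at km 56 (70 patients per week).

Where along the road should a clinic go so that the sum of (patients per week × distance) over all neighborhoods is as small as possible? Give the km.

x = 30

For a sum of weighted absolute distances on a line, the optimum is the weighted median (not the mean). Total weight W = 649; half-weight = 324.5.
Sort by position and accumulate weight:
  km 6 (P, w=100) → cum 100
  km 9 (Q, w=45) → cum 145
  km 16 (R, w=40) → cum 185
  km 30 (S, w=225) → cum 410  ≥ 324.5 → median here
  km 39 (T, w=9) → cum 419
  km 43 (U, w=60) → cum 479
  km 45 (V, w=100) → cum 579
  km 56 (W, w=70) → cum 649
Optimal location: km 30.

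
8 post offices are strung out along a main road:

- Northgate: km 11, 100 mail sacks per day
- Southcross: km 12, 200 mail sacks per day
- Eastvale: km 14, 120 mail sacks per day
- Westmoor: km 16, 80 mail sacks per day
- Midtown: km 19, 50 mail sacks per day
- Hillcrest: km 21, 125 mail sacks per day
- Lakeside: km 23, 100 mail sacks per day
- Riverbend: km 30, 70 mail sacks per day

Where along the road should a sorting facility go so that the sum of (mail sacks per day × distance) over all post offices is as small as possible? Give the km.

For a sum of weighted absolute distances on a line, the optimum is the weighted median (not the mean). Total weight W = 845; half-weight = 422.5.
Sort by position and accumulate weight:
  km 11 (Northgate, w=100) → cum 100
  km 12 (Southcross, w=200) → cum 300
  km 14 (Eastvale, w=120) → cum 420
  km 16 (Westmoor, w=80) → cum 500  ≥ 422.5 → median here
  km 19 (Midtown, w=50) → cum 550
  km 21 (Hillcrest, w=125) → cum 675
  km 23 (Lakeside, w=100) → cum 775
  km 30 (Riverbend, w=70) → cum 845
Optimal location: km 16.

x = 16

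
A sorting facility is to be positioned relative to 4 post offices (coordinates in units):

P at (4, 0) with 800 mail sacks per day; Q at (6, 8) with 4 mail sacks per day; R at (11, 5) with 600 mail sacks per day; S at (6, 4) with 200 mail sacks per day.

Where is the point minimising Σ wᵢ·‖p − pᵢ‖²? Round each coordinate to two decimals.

The minimiser of Σwᵢ‖p−pᵢ‖² is the weighted centroid p* = (Σwᵢpᵢ)/(Σwᵢ).
Σwᵢ = 1604.
Σwᵢxᵢ = 800·4 + 4·6 + 600·11 + 200·6 = 11024.
Σwᵢyᵢ = 800·0 + 4·8 + 600·5 + 200·4 = 3832.
x* = 11024/1604 = 6.87, y* = 3832/1604 = 2.39.

(6.87, 2.39)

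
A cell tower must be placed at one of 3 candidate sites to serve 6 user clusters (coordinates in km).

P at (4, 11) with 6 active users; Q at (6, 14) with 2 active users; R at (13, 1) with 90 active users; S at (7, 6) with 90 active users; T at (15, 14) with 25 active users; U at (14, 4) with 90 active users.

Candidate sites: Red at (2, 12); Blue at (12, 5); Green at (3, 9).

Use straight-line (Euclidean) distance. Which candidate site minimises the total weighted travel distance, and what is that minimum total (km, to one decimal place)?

Total weighted distance at each candidate:
  Red (2, 12): total = 3752.2
  Blue (12, 5): total = 1350.0
  Green (3, 9): total = 3040.1
Minimum is at Blue with total 1350.0 km.

Blue, total 1350.0 km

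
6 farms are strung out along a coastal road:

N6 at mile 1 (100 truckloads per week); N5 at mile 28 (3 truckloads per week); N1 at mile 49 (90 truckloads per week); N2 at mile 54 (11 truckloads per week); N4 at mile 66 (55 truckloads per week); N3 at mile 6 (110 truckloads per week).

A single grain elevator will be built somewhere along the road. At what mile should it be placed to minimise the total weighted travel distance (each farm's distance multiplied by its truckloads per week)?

For a sum of weighted absolute distances on a line, the optimum is the weighted median (not the mean). Total weight W = 369; half-weight = 184.5.
Sort by position and accumulate weight:
  mile 1 (N6, w=100) → cum 100
  mile 6 (N3, w=110) → cum 210  ≥ 184.5 → median here
  mile 28 (N5, w=3) → cum 213
  mile 49 (N1, w=90) → cum 303
  mile 54 (N2, w=11) → cum 314
  mile 66 (N4, w=55) → cum 369
Optimal location: mile 6.

x = 6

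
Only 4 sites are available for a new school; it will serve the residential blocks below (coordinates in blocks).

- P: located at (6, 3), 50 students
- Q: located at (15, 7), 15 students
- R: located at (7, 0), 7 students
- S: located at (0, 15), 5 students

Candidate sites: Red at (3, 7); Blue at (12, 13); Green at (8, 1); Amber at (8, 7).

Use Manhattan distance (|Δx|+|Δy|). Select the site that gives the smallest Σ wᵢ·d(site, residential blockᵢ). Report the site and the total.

Green, total 519 blocks

Total weighted distance at each candidate:
  Red (3, 7): total = 662
  Blue (12, 13): total = 1131
  Green (8, 1): total = 519
  Amber (8, 7): total = 541
Minimum is at Green with total 519 blocks.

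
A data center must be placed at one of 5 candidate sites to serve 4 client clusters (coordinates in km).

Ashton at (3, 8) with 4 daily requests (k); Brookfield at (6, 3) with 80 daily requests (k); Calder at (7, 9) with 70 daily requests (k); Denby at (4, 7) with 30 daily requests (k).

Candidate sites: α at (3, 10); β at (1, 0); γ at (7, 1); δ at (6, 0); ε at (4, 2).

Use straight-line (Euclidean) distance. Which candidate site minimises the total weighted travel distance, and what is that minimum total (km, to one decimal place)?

ε, total 886.3 km

Total weighted distance at each candidate:
  α (3, 10): total = 1000.7
  β (1, 0): total = 1485.1
  γ (7, 1): total = 972.4
  δ (6, 0): total = 1126.5
  ε (4, 2): total = 886.3
Minimum is at ε with total 886.3 km.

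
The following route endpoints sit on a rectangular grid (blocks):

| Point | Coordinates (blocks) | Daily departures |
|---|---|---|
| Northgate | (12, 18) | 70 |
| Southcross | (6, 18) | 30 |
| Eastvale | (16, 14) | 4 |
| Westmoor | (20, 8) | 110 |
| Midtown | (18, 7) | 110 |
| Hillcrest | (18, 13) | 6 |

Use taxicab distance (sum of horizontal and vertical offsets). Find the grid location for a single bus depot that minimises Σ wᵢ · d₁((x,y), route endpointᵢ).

(18, 8)

Manhattan distance separates: Σwᵢ(|x−xᵢ|+|y−yᵢ|) = Σwᵢ|x−xᵢ| + Σwᵢ|y−yᵢ|, so x and y are optimised independently as 1-D weighted medians.
Total weight W = 330; half = 165.
x-coordinate, sorted with cumulative weight:
  x=6 (Southcross, w=30) cum 30
  x=12 (Northgate, w=70) cum 100
  x=16 (Eastvale, w=4) cum 104
  x=18 (Midtown, w=110) cum 214  ← median
  x=18 (Hillcrest, w=6) cum 220
  x=20 (Westmoor, w=110) cum 330
⇒ x* = 18
y-coordinate, sorted with cumulative weight:
  y=7 (Midtown, w=110) cum 110
  y=8 (Westmoor, w=110) cum 220  ← median
  y=13 (Hillcrest, w=6) cum 226
  y=14 (Eastvale, w=4) cum 230
  y=18 (Northgate, w=70) cum 300
  y=18 (Southcross, w=30) cum 330
⇒ y* = 8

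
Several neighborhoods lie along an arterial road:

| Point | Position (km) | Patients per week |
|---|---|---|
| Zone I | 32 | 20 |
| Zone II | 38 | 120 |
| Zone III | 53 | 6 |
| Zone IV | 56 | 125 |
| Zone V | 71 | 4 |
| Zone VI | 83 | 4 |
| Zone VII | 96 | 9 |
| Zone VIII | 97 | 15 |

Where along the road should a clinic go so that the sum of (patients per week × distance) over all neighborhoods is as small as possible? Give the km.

For a sum of weighted absolute distances on a line, the optimum is the weighted median (not the mean). Total weight W = 303; half-weight = 151.5.
Sort by position and accumulate weight:
  km 32 (Zone I, w=20) → cum 20
  km 38 (Zone II, w=120) → cum 140
  km 53 (Zone III, w=6) → cum 146
  km 56 (Zone IV, w=125) → cum 271  ≥ 151.5 → median here
  km 71 (Zone V, w=4) → cum 275
  km 83 (Zone VI, w=4) → cum 279
  km 96 (Zone VII, w=9) → cum 288
  km 97 (Zone VIII, w=15) → cum 303
Optimal location: km 56.

x = 56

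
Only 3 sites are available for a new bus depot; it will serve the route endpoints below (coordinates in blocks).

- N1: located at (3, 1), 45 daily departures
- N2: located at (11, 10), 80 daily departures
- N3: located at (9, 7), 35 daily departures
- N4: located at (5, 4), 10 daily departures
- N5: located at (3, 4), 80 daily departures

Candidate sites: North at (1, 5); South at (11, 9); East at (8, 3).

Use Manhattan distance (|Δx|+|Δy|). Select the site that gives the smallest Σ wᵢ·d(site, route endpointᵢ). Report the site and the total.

East, total 1810 blocks

Total weighted distance at each candidate:
  North (1, 5): total = 2110
  South (11, 9): total = 2090
  East (8, 3): total = 1810
Minimum is at East with total 1810 blocks.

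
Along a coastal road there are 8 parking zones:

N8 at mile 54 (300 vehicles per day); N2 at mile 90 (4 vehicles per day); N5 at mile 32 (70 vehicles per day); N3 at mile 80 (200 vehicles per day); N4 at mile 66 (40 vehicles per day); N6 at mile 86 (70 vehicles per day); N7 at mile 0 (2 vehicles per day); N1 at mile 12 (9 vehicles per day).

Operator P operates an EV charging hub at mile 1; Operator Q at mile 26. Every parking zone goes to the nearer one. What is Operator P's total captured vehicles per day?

11

The indifferent point is the midpoint (1+26)/2 = 13.5; parking zones left of it (closer to Operator P at 1) go to Operator P, those right go to Operator Q.
  N7 at 0 (w=2) → Operator P
  N1 at 12 (w=9) → Operator P
  N5 at 32 (w=70) → Operator Q
  N8 at 54 (w=300) → Operator Q
  N4 at 66 (w=40) → Operator Q
  N3 at 80 (w=200) → Operator Q
  N6 at 86 (w=70) → Operator Q
  N2 at 90 (w=4) → Operator Q
Operator P captures 11; Operator Q captures 684.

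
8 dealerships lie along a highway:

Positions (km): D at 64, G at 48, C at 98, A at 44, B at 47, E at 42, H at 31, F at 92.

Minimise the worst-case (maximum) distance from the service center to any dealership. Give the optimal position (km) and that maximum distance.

The 1-center on a line is the midpoint of the two extreme points: leftmost at 31, rightmost at 98.
Optimal location = (31 + 98)/2 = 64.5; maximum distance = (98 − 31)/2 = 33.5.

location 64.5, max distance 33.5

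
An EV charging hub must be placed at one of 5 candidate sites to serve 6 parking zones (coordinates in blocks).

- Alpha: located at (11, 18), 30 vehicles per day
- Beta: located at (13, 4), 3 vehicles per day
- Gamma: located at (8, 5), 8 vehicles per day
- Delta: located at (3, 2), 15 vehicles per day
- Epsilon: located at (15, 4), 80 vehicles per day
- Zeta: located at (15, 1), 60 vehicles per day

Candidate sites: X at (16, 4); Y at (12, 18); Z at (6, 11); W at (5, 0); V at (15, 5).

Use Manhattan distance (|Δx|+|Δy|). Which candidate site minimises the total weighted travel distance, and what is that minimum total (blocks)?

Total weighted distance at each candidate:
  X (16, 4): total = 1196
  Y (12, 18): total = 3146
  Z (6, 11): total = 3066
  W (5, 0): total = 2660
  V (15, 5): total = 1120
Minimum is at V with total 1120 blocks.

V, total 1120 blocks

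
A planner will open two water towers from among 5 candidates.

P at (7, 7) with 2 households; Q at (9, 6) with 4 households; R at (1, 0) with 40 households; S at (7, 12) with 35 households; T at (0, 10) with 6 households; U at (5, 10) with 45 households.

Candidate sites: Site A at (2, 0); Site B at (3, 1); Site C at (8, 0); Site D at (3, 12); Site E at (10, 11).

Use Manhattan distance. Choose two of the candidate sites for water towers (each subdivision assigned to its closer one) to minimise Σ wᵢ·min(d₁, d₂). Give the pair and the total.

Evaluate every pair (each demand assigned to the nearer of the two):
  {Site A, Site D}: total = 456
  {Site B, Site D}: total = 532
  {Site A, Site E}: total = 554
  {Site B, Site E}: total = 634
  {Site C, Site D}: total = 674
  {Site C, Site E}: total = 794
  {Site D, Site E}: total = 948
  {Site B, Site C}: total = 1186
  {Site A, Site B}: total = 1196
  {Site A, Site C}: total = 1196
Best pair: {Site A, Site D} with total 456.

{Site A, Site D}, total 456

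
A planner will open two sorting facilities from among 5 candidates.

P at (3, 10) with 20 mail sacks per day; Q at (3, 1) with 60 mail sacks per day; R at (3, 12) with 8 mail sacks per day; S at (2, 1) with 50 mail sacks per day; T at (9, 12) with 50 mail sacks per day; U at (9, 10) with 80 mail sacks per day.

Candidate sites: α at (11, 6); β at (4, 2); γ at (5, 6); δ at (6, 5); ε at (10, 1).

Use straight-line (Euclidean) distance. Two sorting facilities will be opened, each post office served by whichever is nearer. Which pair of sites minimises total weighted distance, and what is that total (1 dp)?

{α, β}, total 1111.9

Evaluate every pair (each demand assigned to the nearer of the two):
  {α, β}: total = 1111.9
  {β, γ}: total = 1149.8
  {β, δ}: total = 1221.5
  {α, γ}: total = 1428.7
  {α, δ}: total = 1434.4
  {γ, δ}: total = 1536.0
  {γ, ε}: total = 1567.8
  {δ, ε}: total = 1607.7
  {β, ε}: total = 1715.0
  {α, ε}: total = 1752.9
Best pair: {α, β} with total 1111.9.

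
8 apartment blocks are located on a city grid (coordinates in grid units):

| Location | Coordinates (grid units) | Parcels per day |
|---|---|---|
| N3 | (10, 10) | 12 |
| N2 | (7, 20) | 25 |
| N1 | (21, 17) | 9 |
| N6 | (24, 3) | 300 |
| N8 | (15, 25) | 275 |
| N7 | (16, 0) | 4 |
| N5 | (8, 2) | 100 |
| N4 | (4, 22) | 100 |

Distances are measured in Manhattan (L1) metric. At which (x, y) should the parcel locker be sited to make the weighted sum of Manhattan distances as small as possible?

(15, 10)

Manhattan distance separates: Σwᵢ(|x−xᵢ|+|y−yᵢ|) = Σwᵢ|x−xᵢ| + Σwᵢ|y−yᵢ|, so x and y are optimised independently as 1-D weighted medians.
Total weight W = 825; half = 412.5.
x-coordinate, sorted with cumulative weight:
  x=4 (N4, w=100) cum 100
  x=7 (N2, w=25) cum 125
  x=8 (N5, w=100) cum 225
  x=10 (N3, w=12) cum 237
  x=15 (N8, w=275) cum 512  ← median
  x=16 (N7, w=4) cum 516
  x=21 (N1, w=9) cum 525
  x=24 (N6, w=300) cum 825
⇒ x* = 15
y-coordinate, sorted with cumulative weight:
  y=0 (N7, w=4) cum 4
  y=2 (N5, w=100) cum 104
  y=3 (N6, w=300) cum 404
  y=10 (N3, w=12) cum 416  ← median
  y=17 (N1, w=9) cum 425
  y=20 (N2, w=25) cum 450
  y=22 (N4, w=100) cum 550
  y=25 (N8, w=275) cum 825
⇒ y* = 10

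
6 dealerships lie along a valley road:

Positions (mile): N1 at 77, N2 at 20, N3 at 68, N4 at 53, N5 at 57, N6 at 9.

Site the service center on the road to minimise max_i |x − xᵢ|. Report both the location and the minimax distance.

location 43, max distance 34

The 1-center on a line is the midpoint of the two extreme points: leftmost at 9, rightmost at 77.
Optimal location = (9 + 77)/2 = 43; maximum distance = (77 − 9)/2 = 34.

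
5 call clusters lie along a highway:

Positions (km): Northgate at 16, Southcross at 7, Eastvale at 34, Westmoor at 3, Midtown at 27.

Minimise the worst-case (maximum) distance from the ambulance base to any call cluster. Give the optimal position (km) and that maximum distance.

location 18.5, max distance 15.5

The 1-center on a line is the midpoint of the two extreme points: leftmost at 3, rightmost at 34.
Optimal location = (3 + 34)/2 = 18.5; maximum distance = (34 − 3)/2 = 15.5.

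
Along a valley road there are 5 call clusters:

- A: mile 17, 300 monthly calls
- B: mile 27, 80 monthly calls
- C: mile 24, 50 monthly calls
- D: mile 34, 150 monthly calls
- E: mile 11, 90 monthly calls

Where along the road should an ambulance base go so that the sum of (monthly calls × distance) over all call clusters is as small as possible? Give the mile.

For a sum of weighted absolute distances on a line, the optimum is the weighted median (not the mean). Total weight W = 670; half-weight = 335.
Sort by position and accumulate weight:
  mile 11 (E, w=90) → cum 90
  mile 17 (A, w=300) → cum 390  ≥ 335 → median here
  mile 24 (C, w=50) → cum 440
  mile 27 (B, w=80) → cum 520
  mile 34 (D, w=150) → cum 670
Optimal location: mile 17.

x = 17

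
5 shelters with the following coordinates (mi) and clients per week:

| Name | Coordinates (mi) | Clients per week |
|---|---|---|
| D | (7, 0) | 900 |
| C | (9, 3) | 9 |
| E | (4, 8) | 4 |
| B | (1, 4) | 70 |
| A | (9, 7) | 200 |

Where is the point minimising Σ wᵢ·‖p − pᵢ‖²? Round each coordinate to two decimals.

(6.99, 1.47)

The minimiser of Σwᵢ‖p−pᵢ‖² is the weighted centroid p* = (Σwᵢpᵢ)/(Σwᵢ).
Σwᵢ = 1183.
Σwᵢxᵢ = 900·7 + 9·9 + 4·4 + 70·1 + 200·9 = 8267.
Σwᵢyᵢ = 900·0 + 9·3 + 4·8 + 70·4 + 200·7 = 1739.
x* = 8267/1183 = 6.99, y* = 1739/1183 = 1.47.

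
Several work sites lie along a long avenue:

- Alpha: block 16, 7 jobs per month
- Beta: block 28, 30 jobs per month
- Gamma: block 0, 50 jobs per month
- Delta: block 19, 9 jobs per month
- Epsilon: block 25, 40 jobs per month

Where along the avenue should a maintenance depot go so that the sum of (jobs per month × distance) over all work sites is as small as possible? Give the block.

For a sum of weighted absolute distances on a line, the optimum is the weighted median (not the mean). Total weight W = 136; half-weight = 68.
Sort by position and accumulate weight:
  block 0 (Gamma, w=50) → cum 50
  block 16 (Alpha, w=7) → cum 57
  block 19 (Delta, w=9) → cum 66
  block 25 (Epsilon, w=40) → cum 106  ≥ 68 → median here
  block 28 (Beta, w=30) → cum 136
Optimal location: block 25.

x = 25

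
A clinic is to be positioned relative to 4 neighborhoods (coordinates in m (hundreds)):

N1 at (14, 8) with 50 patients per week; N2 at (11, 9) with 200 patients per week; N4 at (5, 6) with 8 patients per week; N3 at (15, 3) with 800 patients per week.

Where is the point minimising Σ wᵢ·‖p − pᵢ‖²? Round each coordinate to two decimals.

The minimiser of Σwᵢ‖p−pᵢ‖² is the weighted centroid p* = (Σwᵢpᵢ)/(Σwᵢ).
Σwᵢ = 1058.
Σwᵢxᵢ = 50·14 + 200·11 + 8·5 + 800·15 = 14940.
Σwᵢyᵢ = 50·8 + 200·9 + 8·6 + 800·3 = 4648.
x* = 14940/1058 = 14.12, y* = 4648/1058 = 4.39.

(14.12, 4.39)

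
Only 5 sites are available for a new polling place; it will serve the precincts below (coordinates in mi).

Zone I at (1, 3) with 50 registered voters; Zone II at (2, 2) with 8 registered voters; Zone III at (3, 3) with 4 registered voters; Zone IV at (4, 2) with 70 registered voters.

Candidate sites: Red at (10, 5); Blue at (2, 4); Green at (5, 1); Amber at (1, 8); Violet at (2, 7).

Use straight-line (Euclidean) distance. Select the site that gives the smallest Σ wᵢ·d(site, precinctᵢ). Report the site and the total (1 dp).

Total weighted distance at each candidate:
  Red (10, 5): total = 1028.0
  Blue (2, 4): total = 290.4
  Green (5, 1): total = 359.2
  Amber (1, 8): total = 789.8
  Violet (2, 7): total = 639.6
Minimum is at Blue with total 290.4 mi.

Blue, total 290.4 mi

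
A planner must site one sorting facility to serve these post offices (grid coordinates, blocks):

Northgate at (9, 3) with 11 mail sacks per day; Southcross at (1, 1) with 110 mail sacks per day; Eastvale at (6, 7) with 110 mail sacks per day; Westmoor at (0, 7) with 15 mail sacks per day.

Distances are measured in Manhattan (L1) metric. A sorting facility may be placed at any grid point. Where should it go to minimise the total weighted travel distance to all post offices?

Manhattan distance separates: Σwᵢ(|x−xᵢ|+|y−yᵢ|) = Σwᵢ|x−xᵢ| + Σwᵢ|y−yᵢ|, so x and y are optimised independently as 1-D weighted medians.
Total weight W = 246; half = 123.
x-coordinate, sorted with cumulative weight:
  x=0 (Westmoor, w=15) cum 15
  x=1 (Southcross, w=110) cum 125  ← median
  x=6 (Eastvale, w=110) cum 235
  x=9 (Northgate, w=11) cum 246
⇒ x* = 1
y-coordinate, sorted with cumulative weight:
  y=1 (Southcross, w=110) cum 110
  y=3 (Northgate, w=11) cum 121
  y=7 (Eastvale, w=110) cum 231  ← median
  y=7 (Westmoor, w=15) cum 246
⇒ y* = 7

(1, 7)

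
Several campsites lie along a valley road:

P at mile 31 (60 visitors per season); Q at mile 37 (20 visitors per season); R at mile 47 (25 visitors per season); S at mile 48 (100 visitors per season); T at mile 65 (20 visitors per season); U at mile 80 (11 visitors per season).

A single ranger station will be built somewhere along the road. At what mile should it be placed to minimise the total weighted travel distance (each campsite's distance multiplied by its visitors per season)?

x = 48

For a sum of weighted absolute distances on a line, the optimum is the weighted median (not the mean). Total weight W = 236; half-weight = 118.
Sort by position and accumulate weight:
  mile 31 (P, w=60) → cum 60
  mile 37 (Q, w=20) → cum 80
  mile 47 (R, w=25) → cum 105
  mile 48 (S, w=100) → cum 205  ≥ 118 → median here
  mile 65 (T, w=20) → cum 225
  mile 80 (U, w=11) → cum 236
Optimal location: mile 48.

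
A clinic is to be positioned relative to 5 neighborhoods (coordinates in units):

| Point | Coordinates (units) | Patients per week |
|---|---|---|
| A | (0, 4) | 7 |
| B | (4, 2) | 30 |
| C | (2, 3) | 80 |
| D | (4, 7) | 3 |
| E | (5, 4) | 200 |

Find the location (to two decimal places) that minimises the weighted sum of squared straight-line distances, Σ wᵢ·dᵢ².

The minimiser of Σwᵢ‖p−pᵢ‖² is the weighted centroid p* = (Σwᵢpᵢ)/(Σwᵢ).
Σwᵢ = 320.
Σwᵢxᵢ = 7·0 + 30·4 + 80·2 + 3·4 + 200·5 = 1292.
Σwᵢyᵢ = 7·4 + 30·2 + 80·3 + 3·7 + 200·4 = 1149.
x* = 1292/320 = 4.04, y* = 1149/320 = 3.59.

(4.04, 3.59)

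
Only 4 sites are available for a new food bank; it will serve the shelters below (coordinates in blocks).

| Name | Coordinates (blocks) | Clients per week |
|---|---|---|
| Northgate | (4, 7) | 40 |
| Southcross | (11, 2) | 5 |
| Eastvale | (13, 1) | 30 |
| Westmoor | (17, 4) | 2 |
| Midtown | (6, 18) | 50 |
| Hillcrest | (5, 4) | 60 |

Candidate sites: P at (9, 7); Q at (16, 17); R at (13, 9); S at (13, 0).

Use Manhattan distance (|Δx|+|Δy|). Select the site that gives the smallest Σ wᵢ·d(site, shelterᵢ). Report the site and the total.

P, total 1677 blocks

Total weighted distance at each candidate:
  P (9, 7): total = 1677
  Q (16, 17): total = 3568
  R (13, 9): total = 2323
  S (13, 0): total = 2676
Minimum is at P with total 1677 blocks.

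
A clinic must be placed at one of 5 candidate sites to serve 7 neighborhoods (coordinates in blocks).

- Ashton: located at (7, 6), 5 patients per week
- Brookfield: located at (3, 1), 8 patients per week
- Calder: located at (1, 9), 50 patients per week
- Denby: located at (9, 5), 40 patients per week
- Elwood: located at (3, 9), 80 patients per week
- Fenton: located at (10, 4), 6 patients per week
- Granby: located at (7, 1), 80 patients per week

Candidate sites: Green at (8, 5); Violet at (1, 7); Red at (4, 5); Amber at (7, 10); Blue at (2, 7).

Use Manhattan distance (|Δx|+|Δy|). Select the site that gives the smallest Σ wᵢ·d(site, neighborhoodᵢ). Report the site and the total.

Red, total 1612 blocks

Total weighted distance at each candidate:
  Green (8, 5): total = 1810
  Violet (1, 7): total = 1951
  Red (4, 5): total = 1612
  Amber (7, 10): total = 1928
  Blue (2, 7): total = 1782
Minimum is at Red with total 1612 blocks.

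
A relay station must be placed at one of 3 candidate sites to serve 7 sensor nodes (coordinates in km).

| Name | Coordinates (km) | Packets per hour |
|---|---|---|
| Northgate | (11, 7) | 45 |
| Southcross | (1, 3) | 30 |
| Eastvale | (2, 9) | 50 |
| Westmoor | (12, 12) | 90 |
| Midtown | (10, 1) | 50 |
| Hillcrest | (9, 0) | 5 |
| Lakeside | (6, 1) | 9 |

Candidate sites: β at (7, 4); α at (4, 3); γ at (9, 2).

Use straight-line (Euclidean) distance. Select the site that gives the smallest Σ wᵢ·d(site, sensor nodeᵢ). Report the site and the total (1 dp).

β, total 1873.0 km

Total weighted distance at each candidate:
  β (7, 4): total = 1873.0
  α (4, 3): total = 2223.6
  γ (9, 2): total = 2028.0
Minimum is at β with total 1873.0 km.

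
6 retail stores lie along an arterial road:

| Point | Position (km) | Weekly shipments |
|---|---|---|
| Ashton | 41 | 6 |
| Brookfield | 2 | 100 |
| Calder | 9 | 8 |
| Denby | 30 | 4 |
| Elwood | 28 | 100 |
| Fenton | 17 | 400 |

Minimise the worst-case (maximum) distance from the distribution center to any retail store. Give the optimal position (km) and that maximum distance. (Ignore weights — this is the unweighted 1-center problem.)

location 21.5, max distance 19.5

The 1-center on a line is the midpoint of the two extreme points: leftmost at 2, rightmost at 41.
Optimal location = (2 + 41)/2 = 21.5; maximum distance = (41 − 2)/2 = 19.5.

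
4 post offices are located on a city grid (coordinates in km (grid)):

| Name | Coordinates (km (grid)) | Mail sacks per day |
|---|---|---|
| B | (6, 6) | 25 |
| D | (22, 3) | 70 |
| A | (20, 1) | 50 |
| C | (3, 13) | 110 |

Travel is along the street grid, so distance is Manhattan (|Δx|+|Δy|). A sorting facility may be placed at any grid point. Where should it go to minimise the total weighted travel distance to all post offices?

Manhattan distance separates: Σwᵢ(|x−xᵢ|+|y−yᵢ|) = Σwᵢ|x−xᵢ| + Σwᵢ|y−yᵢ|, so x and y are optimised independently as 1-D weighted medians.
Total weight W = 255; half = 127.5.
x-coordinate, sorted with cumulative weight:
  x=3 (C, w=110) cum 110
  x=6 (B, w=25) cum 135  ← median
  x=20 (A, w=50) cum 185
  x=22 (D, w=70) cum 255
⇒ x* = 6
y-coordinate, sorted with cumulative weight:
  y=1 (A, w=50) cum 50
  y=3 (D, w=70) cum 120
  y=6 (B, w=25) cum 145  ← median
  y=13 (C, w=110) cum 255
⇒ y* = 6

(6, 6)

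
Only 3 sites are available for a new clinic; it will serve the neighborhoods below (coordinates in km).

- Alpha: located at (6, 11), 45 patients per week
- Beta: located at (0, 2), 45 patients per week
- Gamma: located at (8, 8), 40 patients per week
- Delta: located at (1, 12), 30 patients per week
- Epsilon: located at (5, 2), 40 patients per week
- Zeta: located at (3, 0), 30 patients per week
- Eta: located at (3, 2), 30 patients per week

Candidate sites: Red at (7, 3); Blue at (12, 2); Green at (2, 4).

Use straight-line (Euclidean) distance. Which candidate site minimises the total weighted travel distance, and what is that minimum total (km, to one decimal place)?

Green, total 1355.4 km

Total weighted distance at each candidate:
  Red (7, 3): total = 1572.6
  Blue (12, 2): total = 2587.8
  Green (2, 4): total = 1355.4
Minimum is at Green with total 1355.4 km.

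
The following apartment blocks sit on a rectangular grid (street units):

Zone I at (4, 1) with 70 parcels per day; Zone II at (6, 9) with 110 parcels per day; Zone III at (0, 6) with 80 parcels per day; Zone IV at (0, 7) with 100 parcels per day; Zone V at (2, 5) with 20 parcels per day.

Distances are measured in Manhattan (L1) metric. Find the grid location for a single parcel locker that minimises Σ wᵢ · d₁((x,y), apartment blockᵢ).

(2, 7)

Manhattan distance separates: Σwᵢ(|x−xᵢ|+|y−yᵢ|) = Σwᵢ|x−xᵢ| + Σwᵢ|y−yᵢ|, so x and y are optimised independently as 1-D weighted medians.
Total weight W = 380; half = 190.
x-coordinate, sorted with cumulative weight:
  x=0 (Zone III, w=80) cum 80
  x=0 (Zone IV, w=100) cum 180
  x=2 (Zone V, w=20) cum 200  ← median
  x=4 (Zone I, w=70) cum 270
  x=6 (Zone II, w=110) cum 380
⇒ x* = 2
y-coordinate, sorted with cumulative weight:
  y=1 (Zone I, w=70) cum 70
  y=5 (Zone V, w=20) cum 90
  y=6 (Zone III, w=80) cum 170
  y=7 (Zone IV, w=100) cum 270  ← median
  y=9 (Zone II, w=110) cum 380
⇒ y* = 7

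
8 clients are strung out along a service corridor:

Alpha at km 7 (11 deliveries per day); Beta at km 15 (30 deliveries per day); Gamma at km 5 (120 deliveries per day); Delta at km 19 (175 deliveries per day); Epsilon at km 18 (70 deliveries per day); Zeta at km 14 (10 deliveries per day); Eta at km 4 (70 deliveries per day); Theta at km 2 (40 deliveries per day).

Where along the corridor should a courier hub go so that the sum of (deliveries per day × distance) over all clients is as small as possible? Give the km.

For a sum of weighted absolute distances on a line, the optimum is the weighted median (not the mean). Total weight W = 526; half-weight = 263.
Sort by position and accumulate weight:
  km 2 (Theta, w=40) → cum 40
  km 4 (Eta, w=70) → cum 110
  km 5 (Gamma, w=120) → cum 230
  km 7 (Alpha, w=11) → cum 241
  km 14 (Zeta, w=10) → cum 251
  km 15 (Beta, w=30) → cum 281  ≥ 263 → median here
  km 18 (Epsilon, w=70) → cum 351
  km 19 (Delta, w=175) → cum 526
Optimal location: km 15.

x = 15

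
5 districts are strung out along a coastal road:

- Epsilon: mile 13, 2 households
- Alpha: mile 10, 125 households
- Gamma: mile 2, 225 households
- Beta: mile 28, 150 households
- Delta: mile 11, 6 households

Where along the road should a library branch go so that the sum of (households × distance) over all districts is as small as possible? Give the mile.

x = 10

For a sum of weighted absolute distances on a line, the optimum is the weighted median (not the mean). Total weight W = 508; half-weight = 254.
Sort by position and accumulate weight:
  mile 2 (Gamma, w=225) → cum 225
  mile 10 (Alpha, w=125) → cum 350  ≥ 254 → median here
  mile 11 (Delta, w=6) → cum 356
  mile 13 (Epsilon, w=2) → cum 358
  mile 28 (Beta, w=150) → cum 508
Optimal location: mile 10.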